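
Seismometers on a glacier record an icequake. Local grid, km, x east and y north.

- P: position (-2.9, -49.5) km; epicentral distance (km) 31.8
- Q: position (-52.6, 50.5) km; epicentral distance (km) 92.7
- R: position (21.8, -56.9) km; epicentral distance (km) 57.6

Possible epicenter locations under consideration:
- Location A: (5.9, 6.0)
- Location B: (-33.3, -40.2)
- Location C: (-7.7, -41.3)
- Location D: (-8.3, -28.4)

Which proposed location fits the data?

Location B

For each candidate, compare |candidate − station| to the reported distance:
Location A: residuals P 24.4, Q 19.2, R 7.3 → max 24.4 km
Location B: residuals P 0.0, Q 0.0, R 0.0 → max 0.0 km
Location C: residuals P 22.3, Q 9.5, R 24.2 → max 24.2 km
Location D: residuals P 10.0, Q 2.2, R 16.1 → max 16.1 km
Only Location B has all residuals ≈ 0.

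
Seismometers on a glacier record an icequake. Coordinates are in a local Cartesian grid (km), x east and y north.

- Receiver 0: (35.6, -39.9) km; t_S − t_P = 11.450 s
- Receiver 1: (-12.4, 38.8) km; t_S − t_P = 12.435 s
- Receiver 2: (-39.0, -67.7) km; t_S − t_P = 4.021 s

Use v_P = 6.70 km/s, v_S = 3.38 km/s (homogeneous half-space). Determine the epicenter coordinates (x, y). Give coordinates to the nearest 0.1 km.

-42.5 km east, -40.5 km north

Distance from S−P lag: d = Δt · v_P v_S / (v_P − v_S) = Δt · (6.70·3.38)/(6.70−3.38) ≈ 6.8211·Δt.
So d_Receiver 0 = 78.10, d_Receiver 1 = 84.82, d_Receiver 2 = 27.43 km.
Circle about each station: (x − 35.6)² + (y + 39.9)² = 78.10²; (x + 12.4)² + (y − 38.8)² = 84.82²; (x + 39.0)² + (y + 67.7)² = 27.43².
Subtracting pairs of circle equations eliminates x²+y² and gives linear equations (the radical axes):
-96.0 x + 157.4 y = -2294.99
-149.2 x − 55.6 y = 8592.13
Solving the 2×2 system: x ≈ -42.5, y ≈ -40.5 km.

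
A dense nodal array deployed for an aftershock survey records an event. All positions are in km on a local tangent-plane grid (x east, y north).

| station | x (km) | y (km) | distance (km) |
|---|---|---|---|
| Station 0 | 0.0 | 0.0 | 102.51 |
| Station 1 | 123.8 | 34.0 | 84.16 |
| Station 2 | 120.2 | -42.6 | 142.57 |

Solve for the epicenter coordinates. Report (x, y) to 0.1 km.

Circle about each station: x² + y² = 102.51²; (x − 123.8)² + (y − 34.0)² = 84.16²; (x − 120.2)² + (y + 42.6)² = 142.57².
Subtracting pairs of circle equations eliminates x²+y² and gives linear equations (the radical axes):
247.6 x + 68.0 y = 19907.83
240.4 x − 85.2 y = 6444.90
Solving the 2×2 system: x ≈ 57.0, y ≈ 85.2 km.

(57.0, 85.2)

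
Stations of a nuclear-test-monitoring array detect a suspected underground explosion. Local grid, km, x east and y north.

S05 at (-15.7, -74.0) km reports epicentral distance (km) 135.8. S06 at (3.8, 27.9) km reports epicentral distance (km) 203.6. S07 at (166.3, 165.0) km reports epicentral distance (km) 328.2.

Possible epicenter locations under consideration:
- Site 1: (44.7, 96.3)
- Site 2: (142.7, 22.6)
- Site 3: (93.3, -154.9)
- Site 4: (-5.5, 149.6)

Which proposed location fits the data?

Site 3

For each candidate, compare |candidate − station| to the reported distance:
Site 1: residuals S05 44.9, S06 123.9, S07 188.5 → max 188.5 km
Site 2: residuals S05 49.7, S06 64.6, S07 183.9 → max 183.9 km
Site 3: residuals S05 0.1, S06 0.1, S07 0.1 → max 0.1 km
Site 4: residuals S05 88.0, S06 81.5, S07 155.7 → max 155.7 km
Only Site 3 has all residuals ≈ 0.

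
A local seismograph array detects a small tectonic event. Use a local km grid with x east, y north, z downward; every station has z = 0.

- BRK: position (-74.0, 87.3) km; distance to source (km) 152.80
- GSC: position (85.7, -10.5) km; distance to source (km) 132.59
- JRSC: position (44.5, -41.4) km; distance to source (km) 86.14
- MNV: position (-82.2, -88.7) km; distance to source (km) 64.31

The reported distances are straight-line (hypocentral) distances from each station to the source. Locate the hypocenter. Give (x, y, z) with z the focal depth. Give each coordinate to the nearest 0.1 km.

Each station gives a sphere (x−x_i)² + (y−y_i)² + z² = d_i² (stations at z=0).
Subtracting the BRK sphere from GSC and JRSC: z² cancels, leaving linear equations in x and y:
319.4 x − 195.6 y = 125.18
237.0 x − 257.4 y = 6524.66
Solving: x ≈ -34.694, y ≈ -57.293 km (keep extra digits for the depth step; rounded: -34.7, -57.3).
Then from the BRK sphere: z² = 152.80² − (x + 74.0)² − (y − 87.3)² with x = -34.694, y = -57.293, so z ≈ 29.929 ≈ 29.9 km.
Check against MNV (with the unrounded solution): distance 64.34 ≈ 64.31 km. ✓

(-34.7, -57.3, 29.9)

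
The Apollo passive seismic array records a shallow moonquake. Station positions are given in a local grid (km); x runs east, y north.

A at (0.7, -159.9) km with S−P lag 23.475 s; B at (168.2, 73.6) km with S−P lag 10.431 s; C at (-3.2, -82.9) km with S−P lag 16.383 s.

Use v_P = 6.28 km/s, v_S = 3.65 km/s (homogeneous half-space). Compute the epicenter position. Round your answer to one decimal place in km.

Distance from S−P lag: d = Δt · v_P v_S / (v_P − v_S) = Δt · (6.28·3.65)/(6.28−3.65) ≈ 8.7156·Δt.
So d_A = 204.60, d_B = 90.91, d_C = 142.79 km.
Circle about each station: (x − 0.7)² + (y + 159.9)² = 204.60²; (x − 168.2)² + (y − 73.6)² = 90.91²; (x + 3.2)² + (y + 82.9)² = 142.79².
Subtracting pairs of circle equations eliminates x²+y² and gives linear equations (the radical axes):
335.0 x + 467.0 y = 41736.23
-7.8 x + 154.0 y = 2786.33
Solving the 2×2 system: x ≈ 92.8, y ≈ 22.8 km.

(92.8, 22.8)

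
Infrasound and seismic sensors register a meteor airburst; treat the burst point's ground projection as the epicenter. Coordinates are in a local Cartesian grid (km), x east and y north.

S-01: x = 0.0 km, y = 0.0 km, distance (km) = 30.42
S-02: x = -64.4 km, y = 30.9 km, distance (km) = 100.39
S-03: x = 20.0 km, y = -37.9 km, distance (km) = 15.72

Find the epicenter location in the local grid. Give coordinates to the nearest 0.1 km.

Circle about each station: x² + y² = 30.42²; (x + 64.4)² + (y − 30.9)² = 100.39²; (x − 20.0)² + (y + 37.9)² = 15.72².
Subtracting pairs of circle equations eliminates x²+y² and gives linear equations (the radical axes):
-128.8 x + 61.8 y = -4050.61
40.0 x − 75.8 y = 2514.67
Solving the 2×2 system: x ≈ 20.8, y ≈ -22.2 km.

x ≈ 20.8 km, y ≈ -22.2 km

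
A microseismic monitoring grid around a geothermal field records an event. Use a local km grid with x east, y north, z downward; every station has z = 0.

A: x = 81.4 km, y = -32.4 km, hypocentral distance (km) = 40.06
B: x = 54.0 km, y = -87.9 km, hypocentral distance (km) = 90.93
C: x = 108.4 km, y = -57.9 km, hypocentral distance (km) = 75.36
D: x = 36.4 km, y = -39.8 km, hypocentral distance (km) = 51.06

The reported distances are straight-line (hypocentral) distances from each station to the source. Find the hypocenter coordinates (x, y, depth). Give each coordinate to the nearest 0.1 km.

Each station gives a sphere (x−x_i)² + (y−y_i)² + z² = d_i² (stations at z=0).
Subtracting the A sphere from B and C: z² cancels, leaving linear equations in x and y:
-54.8 x − 111.0 y = -3696.77
54.0 x − 51.0 y = 3352.92
Solving: x ≈ 63.798, y ≈ 1.807 km (keep extra digits for the depth step; rounded: 63.8, 1.8).
Then from the A sphere: z² = 40.06² − (x − 81.4)² − (y + 32.4)² with x = 63.798, y = 1.807, so z ≈ 11.174 ≈ 11.2 km.
Check against D (with the unrounded solution): distance 51.06 ≈ 51.06 km. ✓

(63.8, 1.8, 11.2)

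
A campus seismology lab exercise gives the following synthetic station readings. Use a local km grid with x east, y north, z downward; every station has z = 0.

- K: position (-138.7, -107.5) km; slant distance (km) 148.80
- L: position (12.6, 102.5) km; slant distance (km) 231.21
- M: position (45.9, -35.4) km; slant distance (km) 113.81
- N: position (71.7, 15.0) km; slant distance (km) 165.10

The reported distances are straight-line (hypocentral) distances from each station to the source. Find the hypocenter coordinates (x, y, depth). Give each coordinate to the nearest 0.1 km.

Each station gives a sphere (x−x_i)² + (y−y_i)² + z² = d_i² (stations at z=0).
Subtracting the K sphere from L and M: z² cancels, leaving linear equations in x and y:
302.6 x + 420.0 y = -51445.55
369.2 x + 144.2 y = -18245.25
Solving: x ≈ -2.195, y ≈ -120.908 km (keep extra digits for the depth step; rounded: -2.2, -120.9).
Then from the K sphere: z² = 148.80² − (x + 138.7)² − (y + 107.5)² with x = -2.195, y = -120.908, so z ≈ 57.689 ≈ 57.7 km.

(-2.2, -120.9, 57.7)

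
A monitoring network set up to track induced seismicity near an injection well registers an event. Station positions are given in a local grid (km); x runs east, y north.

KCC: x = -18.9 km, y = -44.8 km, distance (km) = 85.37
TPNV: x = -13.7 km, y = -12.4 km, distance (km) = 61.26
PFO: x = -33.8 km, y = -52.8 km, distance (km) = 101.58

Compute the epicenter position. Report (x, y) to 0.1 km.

Circle about each station: (x + 18.9)² + (y + 44.8)² = 85.37²; (x + 13.7)² + (y + 12.4)² = 61.26²; (x + 33.8)² + (y + 52.8)² = 101.58².
Subtracting pairs of circle equations eliminates x²+y² and gives linear equations (the radical axes):
10.4 x + 64.8 y = 1512.45
-29.8 x − 16.0 y = -1464.43
Solving the 2×2 system: x ≈ 40.1, y ≈ 16.9 km.
Check against KCC (with the unrounded x, y): √((x + 18.9)²+(y + 44.8)²) = 85.35 ≈ 85.37 km. ✓

40.1 km east, 16.9 km north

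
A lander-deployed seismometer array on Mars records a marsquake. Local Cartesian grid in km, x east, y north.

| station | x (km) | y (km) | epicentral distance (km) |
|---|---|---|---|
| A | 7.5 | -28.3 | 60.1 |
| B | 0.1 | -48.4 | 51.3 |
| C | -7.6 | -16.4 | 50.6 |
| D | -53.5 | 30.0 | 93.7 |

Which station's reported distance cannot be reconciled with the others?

Solve using three stations at a time. Using A, B, C (subtract circle equations pairwise → linear system) gives (x, y) ≈ (-50.8, -42.6).
Distances from that point to each station vs reported:
  A: calculated 60.1 vs reported 60.1 → residual 0.0 km
  B: calculated 51.3 vs reported 51.3 → residual 0.0 km
  C: calculated 50.6 vs reported 50.6 → residual 0.0 km
  D: calculated 72.7 vs reported 93.7 → residual 21.0 km
A, B, C are mutually consistent (residuals ≈ 0); D is off by 21.0 km.

D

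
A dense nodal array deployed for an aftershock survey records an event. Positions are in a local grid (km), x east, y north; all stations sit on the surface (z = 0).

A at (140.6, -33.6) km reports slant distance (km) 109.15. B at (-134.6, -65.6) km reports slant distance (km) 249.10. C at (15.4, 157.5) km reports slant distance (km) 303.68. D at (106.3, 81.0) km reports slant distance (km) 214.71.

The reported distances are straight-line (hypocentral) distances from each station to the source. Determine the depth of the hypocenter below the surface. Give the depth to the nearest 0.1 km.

Each station gives a sphere (x−x_i)² + (y−y_i)² + z² = d_i² (stations at z=0).
Subtracting the A sphere from B and C: z² cancels, leaving linear equations in x and y:
-550.4 x − 64.0 y = -48613.89
-250.4 x + 382.2 y = -76161.73
Solving: x ≈ 103.603, y ≈ -131.396 km (keep extra digits for the depth step; rounded: 103.6, -131.4).
Then from the A sphere: z² = 109.15² − (x − 140.6)² − (y + 33.6)² with x = 103.603, y = -131.396, so z ≈ 31.319 ≈ 31.3 km.

z ≈ 31.3 km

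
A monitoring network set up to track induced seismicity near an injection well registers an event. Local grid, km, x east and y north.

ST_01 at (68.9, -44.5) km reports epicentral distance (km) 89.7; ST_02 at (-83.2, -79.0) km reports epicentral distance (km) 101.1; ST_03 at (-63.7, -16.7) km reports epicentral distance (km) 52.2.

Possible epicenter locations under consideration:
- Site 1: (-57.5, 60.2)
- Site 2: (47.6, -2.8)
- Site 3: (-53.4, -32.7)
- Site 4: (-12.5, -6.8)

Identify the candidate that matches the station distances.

For each candidate, compare |candidate − station| to the reported distance:
Site 1: residuals ST_01 74.4, ST_02 40.5, ST_03 24.9 → max 74.4 km
Site 2: residuals ST_01 42.9, ST_02 50.3, ST_03 60.0 → max 60.0 km
Site 3: residuals ST_01 33.2, ST_02 46.0, ST_03 33.2 → max 46.0 km
Site 4: residuals ST_01 0.0, ST_02 0.0, ST_03 0.1 → max 0.1 km
Only Site 4 has all residuals ≈ 0.

Site 4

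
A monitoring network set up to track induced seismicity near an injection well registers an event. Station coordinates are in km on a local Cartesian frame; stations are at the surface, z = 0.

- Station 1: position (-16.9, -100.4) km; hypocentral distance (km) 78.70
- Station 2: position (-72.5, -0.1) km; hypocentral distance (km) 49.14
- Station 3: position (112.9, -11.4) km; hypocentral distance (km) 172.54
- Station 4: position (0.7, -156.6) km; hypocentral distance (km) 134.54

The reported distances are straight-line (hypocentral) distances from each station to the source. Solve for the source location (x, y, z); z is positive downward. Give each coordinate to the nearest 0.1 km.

x ≈ -55.5 km, y ≈ -37.4 km, depth ≈ 27.1 km

Each station gives a sphere (x−x_i)² + (y−y_i)² + z² = d_i² (stations at z=0).
Subtracting the Station 1 sphere from Station 2 and Station 3: z² cancels, leaving linear equations in x and y:
-111.2 x + 200.6 y = -1330.56
259.6 x + 178.0 y = -21065.76
Solving: x ≈ -55.503, y ≈ -37.400 km (keep extra digits for the depth step; rounded: -55.5, -37.4).
Then from the Station 1 sphere: z² = 78.70² − (x + 16.9)² − (y + 100.4)² with x = -55.503, y = -37.400, so z ≈ 27.102 ≈ 27.1 km.
Check against Station 4 (with the unrounded solution): distance 134.54 ≈ 134.54 km. ✓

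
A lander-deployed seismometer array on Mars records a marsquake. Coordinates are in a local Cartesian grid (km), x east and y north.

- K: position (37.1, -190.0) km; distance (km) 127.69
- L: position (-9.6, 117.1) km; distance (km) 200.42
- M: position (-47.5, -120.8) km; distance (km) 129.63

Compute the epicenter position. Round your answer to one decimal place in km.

x ≈ 70.3 km, y ≈ -66.7 km

Circle about each station: (x − 37.1)² + (y + 190.0)² = 127.69²; (x + 9.6)² + (y − 117.1)² = 200.42²; (x + 47.5)² + (y + 120.8)² = 129.63².
Subtracting the K equation from the L and M equations removes the quadratic terms:
-93.4 x + 614.2 y = -47535.28
-169.2 x + 138.4 y = -21126.72
Solving the 2×2 system: x ≈ 70.3, y ≈ -66.7 km.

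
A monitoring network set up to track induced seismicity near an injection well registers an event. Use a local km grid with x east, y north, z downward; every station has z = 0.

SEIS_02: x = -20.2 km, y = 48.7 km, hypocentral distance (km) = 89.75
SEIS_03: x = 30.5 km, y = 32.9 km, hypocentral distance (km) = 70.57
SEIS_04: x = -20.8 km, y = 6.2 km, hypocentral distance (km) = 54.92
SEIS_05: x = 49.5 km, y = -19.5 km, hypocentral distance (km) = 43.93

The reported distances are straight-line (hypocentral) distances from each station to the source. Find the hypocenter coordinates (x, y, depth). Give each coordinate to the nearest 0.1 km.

Each station gives a sphere (x−x_i)² + (y−y_i)² + z² = d_i² (stations at z=0).
Subtracting the SEIS_02 sphere from SEIS_03 and SEIS_04: z² cancels, leaving linear equations in x and y:
101.4 x − 31.6 y = 2307.87
-1.2 x − 85.0 y = 2730.21
Solving: x ≈ 12.694, y ≈ -32.299 km (keep extra digits for the depth step; rounded: 12.7, -32.3).
Then from the SEIS_02 sphere: z² = 89.75² − (x + 20.2)² − (y − 48.7)² with x = 12.694, y = -32.299, so z ≈ 20.303 ≈ 20.3 km.

(12.7, -32.3, 20.3)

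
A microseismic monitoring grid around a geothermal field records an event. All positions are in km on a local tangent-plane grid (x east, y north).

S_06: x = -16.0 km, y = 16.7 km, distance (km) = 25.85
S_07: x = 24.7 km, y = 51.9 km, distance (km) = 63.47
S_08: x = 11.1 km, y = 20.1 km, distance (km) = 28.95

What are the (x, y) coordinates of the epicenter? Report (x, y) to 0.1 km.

(-2.6, -5.4)

Circle about each station: (x + 16.0)² + (y − 16.7)² = 25.85²; (x − 24.7)² + (y − 51.9)² = 63.47²; (x − 11.1)² + (y − 20.1)² = 28.95².
Subtracting pairs of circle equations eliminates x²+y² and gives linear equations (the radical axes):
81.4 x + 70.4 y = -591.41
54.2 x + 6.8 y = -177.55
Solving the 2×2 system: x ≈ -2.6, y ≈ -5.4 km.
Check against S_06 (with the unrounded x, y): √((x + 16.0)²+(y − 16.7)²) = 25.84 ≈ 25.85 km. ✓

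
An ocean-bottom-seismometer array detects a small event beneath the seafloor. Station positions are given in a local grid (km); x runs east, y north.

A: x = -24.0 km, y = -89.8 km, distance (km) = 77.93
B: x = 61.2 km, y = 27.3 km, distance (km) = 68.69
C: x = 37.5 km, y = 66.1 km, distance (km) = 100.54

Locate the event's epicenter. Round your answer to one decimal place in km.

(30.6, -34.2)

Circle about each station: (x + 24.0)² + (y + 89.8)² = 77.93²; (x − 61.2)² + (y − 27.3)² = 68.69²; (x − 37.5)² + (y − 66.1)² = 100.54².
Subtracting the A equation from the B and C equations removes the quadratic terms:
170.4 x + 234.2 y = -2794.54
123.0 x + 311.8 y = -6899.79
Solving the 2×2 system: x ≈ 30.6, y ≈ -34.2 km.
Check against A (with the unrounded x, y): √((x + 24.0)²+(y + 89.8)²) = 77.93 ≈ 77.93 km. ✓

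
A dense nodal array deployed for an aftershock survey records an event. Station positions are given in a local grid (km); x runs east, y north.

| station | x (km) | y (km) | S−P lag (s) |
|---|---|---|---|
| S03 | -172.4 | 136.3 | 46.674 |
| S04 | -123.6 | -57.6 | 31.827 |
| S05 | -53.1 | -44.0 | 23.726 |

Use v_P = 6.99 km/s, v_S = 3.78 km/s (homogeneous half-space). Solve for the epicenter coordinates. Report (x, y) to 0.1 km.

Distance from S−P lag: d = Δt · v_P v_S / (v_P − v_S) = Δt · (6.99·3.78)/(6.99−3.78) ≈ 8.2312·Δt.
So d_S03 = 384.18, d_S04 = 261.97, d_S05 = 195.29 km.
Circle about each station: (x + 172.4)² + (y − 136.3)² = 384.18²; (x + 123.6)² + (y + 57.6)² = 261.97²; (x + 53.1)² + (y + 44.0)² = 195.29².
Subtracting the S03 equation from the S04 and S05 equations removes the quadratic terms:
97.6 x − 387.8 y = 49261.26
238.6 x − 360.6 y = 65912.25
Solving the 2×2 system: x ≈ 136.0, y ≈ -92.8 km.

136.0 km east, -92.8 km north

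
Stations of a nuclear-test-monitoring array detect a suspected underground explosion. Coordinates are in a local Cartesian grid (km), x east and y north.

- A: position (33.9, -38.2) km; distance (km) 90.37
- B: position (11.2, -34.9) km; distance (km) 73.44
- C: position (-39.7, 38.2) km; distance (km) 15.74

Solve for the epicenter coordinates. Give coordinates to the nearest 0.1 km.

Circle about each station: (x − 33.9)² + (y + 38.2)² = 90.37²; (x − 11.2)² + (y + 34.9)² = 73.44²; (x + 39.7)² + (y − 38.2)² = 15.74².
Subtracting pairs of circle equations eliminates x²+y² and gives linear equations (the radical axes):
-45.4 x + 6.6 y = 1508.30
-147.2 x + 152.8 y = 8345.87
Solving the 2×2 system: x ≈ -29.4, y ≈ 26.3 km.

-29.4 km east, 26.3 km north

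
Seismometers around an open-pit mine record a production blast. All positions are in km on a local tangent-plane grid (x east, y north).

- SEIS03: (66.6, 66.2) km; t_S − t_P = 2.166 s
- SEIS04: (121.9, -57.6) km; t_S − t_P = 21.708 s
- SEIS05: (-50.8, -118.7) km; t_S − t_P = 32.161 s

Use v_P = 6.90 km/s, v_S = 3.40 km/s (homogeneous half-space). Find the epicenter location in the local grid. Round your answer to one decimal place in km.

(52.7, 70.4)

Distance from S−P lag: d = Δt · v_P v_S / (v_P − v_S) = Δt · (6.90·3.40)/(6.90−3.40) ≈ 6.7029·Δt.
So d_SEIS03 = 14.52, d_SEIS04 = 145.51, d_SEIS05 = 215.57 km.
Circle about each station: (x − 66.6)² + (y − 66.2)² = 14.52²; (x − 121.9)² + (y + 57.6)² = 145.51²; (x + 50.8)² + (y + 118.7)² = 215.57².
Subtracting the SEIS03 equation from the SEIS04 and SEIS05 equations removes the quadratic terms:
110.6 x − 247.6 y = -11602.96
-234.8 x − 369.8 y = -38407.26
Solving the 2×2 system: x ≈ 52.7, y ≈ 70.4 km.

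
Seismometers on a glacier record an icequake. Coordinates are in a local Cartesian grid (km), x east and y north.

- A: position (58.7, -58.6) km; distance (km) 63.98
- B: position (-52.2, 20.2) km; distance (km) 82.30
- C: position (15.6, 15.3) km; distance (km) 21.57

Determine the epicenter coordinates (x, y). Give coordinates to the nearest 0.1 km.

Circle about each station: (x − 58.7)² + (y + 58.6)² = 63.98²; (x + 52.2)² + (y − 20.2)² = 82.30²; (x − 15.6)² + (y − 15.3)² = 21.57².
Subtracting the A equation from the B and C equations removes the quadratic terms:
-221.8 x + 157.6 y = -6426.62
-86.2 x + 147.8 y = -2774.02
Solving the 2×2 system: x ≈ 26.7, y ≈ -3.2 km.
Check against A (with the unrounded x, y): √((x − 58.7)²+(y + 58.6)²) = 63.98 ≈ 63.98 km. ✓

26.7 km east, -3.2 km north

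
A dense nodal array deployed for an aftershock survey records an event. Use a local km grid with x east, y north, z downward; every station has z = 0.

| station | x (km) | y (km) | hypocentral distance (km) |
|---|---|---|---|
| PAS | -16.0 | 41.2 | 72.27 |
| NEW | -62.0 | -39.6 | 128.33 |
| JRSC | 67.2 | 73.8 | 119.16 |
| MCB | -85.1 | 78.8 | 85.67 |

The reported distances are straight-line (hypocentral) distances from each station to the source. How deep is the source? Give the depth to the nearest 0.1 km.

65.9 km

Each station gives a sphere (x−x_i)² + (y−y_i)² + z² = d_i² (stations at z=0).
Subtracting the PAS sphere from NEW and JRSC: z² cancels, leaving linear equations in x and y:
-92.0 x − 161.6 y = -7786.92
166.4 x + 65.2 y = -967.31
Solving: x ≈ -31.784, y ≈ 66.281 km (keep extra digits for the depth step; rounded: -31.8, 66.3).
Then from the PAS sphere: z² = 72.27² − (x + 16.0)² − (y − 41.2)² with x = -31.784, y = 66.281, so z ≈ 65.915 ≈ 65.9 km.
Check against MCB (with the unrounded solution): distance 85.70 ≈ 85.67 km. ✓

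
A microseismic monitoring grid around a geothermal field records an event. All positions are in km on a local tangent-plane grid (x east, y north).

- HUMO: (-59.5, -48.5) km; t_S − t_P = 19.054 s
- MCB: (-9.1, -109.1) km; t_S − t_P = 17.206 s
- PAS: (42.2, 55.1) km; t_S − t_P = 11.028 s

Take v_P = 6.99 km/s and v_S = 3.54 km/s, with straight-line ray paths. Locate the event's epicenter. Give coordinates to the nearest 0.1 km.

Distance from S−P lag: d = Δt · v_P v_S / (v_P − v_S) = Δt · (6.99·3.54)/(6.99−3.54) ≈ 7.1723·Δt.
So d_HUMO = 136.66, d_MCB = 123.41, d_PAS = 79.10 km.
Circle about each station: (x + 59.5)² + (y + 48.5)² = 136.66²; (x + 9.1)² + (y + 109.1)² = 123.41²; (x − 42.2)² + (y − 55.1)² = 79.10².
Subtracting the HUMO equation from the MCB and PAS equations removes the quadratic terms:
100.8 x − 121.2 y = 9539.05
203.4 x + 207.2 y = 11343.50
Solving the 2×2 system: x ≈ 73.6, y ≈ -17.5 km.

(73.6, -17.5)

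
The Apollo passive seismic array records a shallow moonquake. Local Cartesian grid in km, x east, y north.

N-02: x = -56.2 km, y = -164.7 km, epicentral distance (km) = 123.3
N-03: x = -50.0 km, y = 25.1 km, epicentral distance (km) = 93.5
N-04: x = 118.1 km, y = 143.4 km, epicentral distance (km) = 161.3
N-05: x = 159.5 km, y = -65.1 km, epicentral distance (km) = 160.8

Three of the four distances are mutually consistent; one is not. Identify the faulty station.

Solve using three stations at a time. Using N-02, N-03, N-05 (subtract circle equations pairwise → linear system) gives (x, y) ≈ (-0.9, -54.5).
Distances from that point to each station vs reported:
  N-02: calculated 123.3 vs reported 123.3 → residual 0.0 km
  N-03: calculated 93.5 vs reported 93.5 → residual 0.0 km
  N-04: calculated 230.9 vs reported 161.3 → residual 69.6 km
  N-05: calculated 160.8 vs reported 160.8 → residual 0.0 km
N-02, N-03, N-05 are mutually consistent (residuals ≈ 0); N-04 is off by 69.6 km.

N-04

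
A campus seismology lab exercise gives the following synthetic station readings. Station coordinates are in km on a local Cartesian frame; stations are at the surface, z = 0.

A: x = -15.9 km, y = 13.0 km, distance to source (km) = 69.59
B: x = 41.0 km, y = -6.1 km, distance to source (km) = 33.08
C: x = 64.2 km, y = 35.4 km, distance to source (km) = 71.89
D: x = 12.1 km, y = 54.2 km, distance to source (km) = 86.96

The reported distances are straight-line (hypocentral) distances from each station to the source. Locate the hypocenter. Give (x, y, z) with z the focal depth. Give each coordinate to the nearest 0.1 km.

(35.9, -25.1, 26.6)

Each station gives a sphere (x−x_i)² + (y−y_i)² + z² = d_i² (stations at z=0).
Subtracting the A sphere from B and C: z² cancels, leaving linear equations in x and y:
113.8 x − 38.2 y = 5044.88
160.2 x + 44.8 y = 4627.59
Solving: x ≈ 35.906, y ≈ -25.100 km (keep extra digits for the depth step; rounded: 35.9, -25.1).
Then from the A sphere: z² = 69.59² − (x + 15.9)² − (y − 13.0)² with x = 35.906, y = -25.100, so z ≈ 26.595 ≈ 26.6 km.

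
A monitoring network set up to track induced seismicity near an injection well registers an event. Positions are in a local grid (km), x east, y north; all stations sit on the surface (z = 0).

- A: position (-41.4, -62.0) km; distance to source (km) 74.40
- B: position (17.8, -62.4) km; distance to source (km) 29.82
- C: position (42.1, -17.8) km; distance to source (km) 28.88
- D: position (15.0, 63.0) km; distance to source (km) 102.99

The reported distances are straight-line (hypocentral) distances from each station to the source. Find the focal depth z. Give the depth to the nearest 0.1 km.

z ≈ 14.4 km

Each station gives a sphere (x−x_i)² + (y−y_i)² + z² = d_i² (stations at z=0).
Subtracting the A sphere from B and C: z² cancels, leaving linear equations in x and y:
118.4 x − 0.8 y = 3298.77
167.0 x + 88.4 y = 1232.60
Solving: x ≈ 27.603, y ≈ -38.203 km (keep extra digits for the depth step; rounded: 27.6, -38.2).
Then from the A sphere: z² = 74.40² − (x + 41.4)² − (y + 62.0)² with x = 27.603, y = -38.203, so z ≈ 14.410 ≈ 14.4 km.
Check against D (with the unrounded solution): distance 103.00 ≈ 102.99 km. ✓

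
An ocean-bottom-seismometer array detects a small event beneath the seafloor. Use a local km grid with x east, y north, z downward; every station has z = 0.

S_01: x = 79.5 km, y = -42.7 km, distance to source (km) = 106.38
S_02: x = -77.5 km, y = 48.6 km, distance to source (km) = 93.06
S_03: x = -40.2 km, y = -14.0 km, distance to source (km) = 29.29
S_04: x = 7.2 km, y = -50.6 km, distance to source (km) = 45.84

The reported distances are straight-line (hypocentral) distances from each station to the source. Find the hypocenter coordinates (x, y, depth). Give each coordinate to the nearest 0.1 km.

x ≈ -22.9 km, y ≈ -23.6 km, depth ≈ 21.6 km

Each station gives a sphere (x−x_i)² + (y−y_i)² + z² = d_i² (stations at z=0).
Subtracting the S_01 sphere from S_02 and S_03: z² cancels, leaving linear equations in x and y:
-314.0 x + 182.6 y = 2881.21
-239.4 x + 57.4 y = 4127.30
Solving: x ≈ -22.898, y ≈ -23.596 km (keep extra digits for the depth step; rounded: -22.9, -23.6).
Then from the S_01 sphere: z² = 106.38² − (x − 79.5)² − (y + 42.7)² with x = -22.898, y = -23.596, so z ≈ 21.596 ≈ 21.6 km.
Check against S_04 (with the unrounded solution): distance 45.84 ≈ 45.84 km. ✓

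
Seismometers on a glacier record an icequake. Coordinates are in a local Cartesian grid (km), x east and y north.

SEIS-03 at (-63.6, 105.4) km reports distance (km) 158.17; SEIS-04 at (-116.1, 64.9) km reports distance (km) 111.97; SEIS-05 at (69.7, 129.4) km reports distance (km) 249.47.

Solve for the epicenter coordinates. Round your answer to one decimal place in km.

Circle about each station: (x + 63.6)² + (y − 105.4)² = 158.17²; (x + 116.1)² + (y − 64.9)² = 111.97²; (x − 69.7)² + (y − 129.4)² = 249.47².
Subtracting pairs of circle equations eliminates x²+y² and gives linear equations (the radical axes):
-105.0 x − 81.0 y = 15017.57
266.6 x + 48.0 y = -30769.20
Solving the 2×2 system: x ≈ -107.0, y ≈ -46.7 km.
Check against SEIS-03 (with the unrounded x, y): √((x + 63.6)²+(y − 105.4)²) = 158.16 ≈ 158.17 km. ✓

x ≈ -107.0 km, y ≈ -46.7 km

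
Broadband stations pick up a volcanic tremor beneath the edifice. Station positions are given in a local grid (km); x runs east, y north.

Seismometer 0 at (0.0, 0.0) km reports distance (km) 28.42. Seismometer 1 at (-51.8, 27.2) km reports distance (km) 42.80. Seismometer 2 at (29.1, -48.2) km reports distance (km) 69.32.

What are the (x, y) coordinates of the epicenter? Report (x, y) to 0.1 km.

(-27.3, -7.9)

Circle about each station: x² + y² = 28.42²; (x + 51.8)² + (y − 27.2)² = 42.80²; (x − 29.1)² + (y + 48.2)² = 69.32².
Subtracting pairs of circle equations eliminates x²+y² and gives linear equations (the radical axes):
-103.6 x + 54.4 y = 2398.94
58.2 x − 96.4 y = -827.52
Solving the 2×2 system: x ≈ -27.3, y ≈ -7.9 km.
Check against Seismometer 0 (with the unrounded x, y): √(x²+y²) = 28.42 ≈ 28.42 km. ✓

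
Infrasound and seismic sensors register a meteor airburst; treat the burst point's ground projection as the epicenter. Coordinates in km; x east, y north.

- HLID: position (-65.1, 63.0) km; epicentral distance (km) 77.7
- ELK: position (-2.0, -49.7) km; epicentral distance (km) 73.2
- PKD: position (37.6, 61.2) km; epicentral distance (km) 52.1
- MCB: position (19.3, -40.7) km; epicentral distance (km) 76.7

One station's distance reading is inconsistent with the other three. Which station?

MCB

Solve using three stations at a time. Using HLID, ELK, PKD (subtract circle equations pairwise → linear system) gives (x, y) ≈ (1.7, 23.4).
Distances from that point to each station vs reported:
  HLID: calculated 77.7 vs reported 77.7 → residual 0.0 km
  ELK: calculated 73.2 vs reported 73.2 → residual 0.0 km
  PKD: calculated 52.1 vs reported 52.1 → residual 0.0 km
  MCB: calculated 66.5 vs reported 76.7 → residual 10.2 km
HLID, ELK, PKD are mutually consistent (residuals ≈ 0); MCB is off by 10.2 km.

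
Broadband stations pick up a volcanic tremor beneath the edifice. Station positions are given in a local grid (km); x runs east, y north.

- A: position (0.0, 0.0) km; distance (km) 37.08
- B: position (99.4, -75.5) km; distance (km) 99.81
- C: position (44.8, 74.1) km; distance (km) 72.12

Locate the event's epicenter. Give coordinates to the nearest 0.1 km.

Circle about each station: x² + y² = 37.08²; (x − 99.4)² + (y + 75.5)² = 99.81²; (x − 44.8)² + (y − 74.1)² = 72.12².
Subtracting pairs of circle equations eliminates x²+y² and gives linear equations (the radical axes):
198.8 x − 151.0 y = 6993.50
89.6 x + 148.2 y = 3671.48
Solving the 2×2 system: x ≈ 37.0, y ≈ 2.4 km.
Check against A (with the unrounded x, y): √(x²+y²) = 37.08 ≈ 37.08 km. ✓

x ≈ 37.0 km, y ≈ 2.4 km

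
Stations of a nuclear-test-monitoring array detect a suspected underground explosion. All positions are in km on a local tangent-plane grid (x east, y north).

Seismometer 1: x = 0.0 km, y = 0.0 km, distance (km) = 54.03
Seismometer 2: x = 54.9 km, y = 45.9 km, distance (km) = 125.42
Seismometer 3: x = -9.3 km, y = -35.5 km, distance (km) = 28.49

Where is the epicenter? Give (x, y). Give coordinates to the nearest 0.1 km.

x ≈ -37.6 km, y ≈ -38.8 km

Circle about each station: x² + y² = 54.03²; (x − 54.9)² + (y − 45.9)² = 125.42²; (x + 9.3)² + (y + 35.5)² = 28.49².
Subtracting the Seismometer 1 equation from the Seismometer 2 and Seismometer 3 equations removes the quadratic terms:
109.8 x + 91.8 y = -7690.12
-18.6 x − 71.0 y = 3454.30
Solving the 2×2 system: x ≈ -37.6, y ≈ -38.8 km.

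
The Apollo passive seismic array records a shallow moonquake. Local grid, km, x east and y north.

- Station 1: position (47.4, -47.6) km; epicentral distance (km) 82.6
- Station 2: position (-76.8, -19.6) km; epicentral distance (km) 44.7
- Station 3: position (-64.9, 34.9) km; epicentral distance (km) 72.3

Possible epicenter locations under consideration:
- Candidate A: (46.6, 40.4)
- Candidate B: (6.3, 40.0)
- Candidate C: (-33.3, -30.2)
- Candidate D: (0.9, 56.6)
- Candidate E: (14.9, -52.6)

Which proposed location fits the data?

Candidate C

For each candidate, compare |candidate − station| to the reported distance:
Candidate A: residuals Station 1 5.4, Station 2 92.5, Station 3 39.3 → max 92.5 km
Candidate B: residuals Station 1 14.2, Station 2 57.6, Station 3 0.9 → max 57.6 km
Candidate C: residuals Station 1 0.0, Station 2 0.1, Station 3 0.1 → max 0.1 km
Candidate D: residuals Station 1 31.5, Station 2 64.1, Station 3 3.0 → max 64.1 km
Candidate E: residuals Station 1 49.7, Station 2 52.8, Station 3 46.1 → max 52.8 km
Only Candidate C has all residuals ≈ 0.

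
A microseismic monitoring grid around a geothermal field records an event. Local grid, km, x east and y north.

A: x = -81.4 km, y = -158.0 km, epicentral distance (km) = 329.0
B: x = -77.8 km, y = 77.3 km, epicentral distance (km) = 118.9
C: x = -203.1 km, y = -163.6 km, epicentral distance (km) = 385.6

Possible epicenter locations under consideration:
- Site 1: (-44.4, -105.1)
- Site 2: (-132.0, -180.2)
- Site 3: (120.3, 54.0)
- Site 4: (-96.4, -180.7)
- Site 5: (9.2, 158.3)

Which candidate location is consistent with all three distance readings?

For each candidate, compare |candidate − station| to the reported distance:
Site 1: residuals A 264.4, B 66.5, C 216.5 → max 264.4 km
Site 2: residuals A 273.7, B 144.2, C 312.6 → max 312.6 km
Site 3: residuals A 36.4, B 80.6, C 4.2 → max 80.6 km
Site 4: residuals A 301.8, B 139.8, C 277.5 → max 301.8 km
Site 5: residuals A 0.0, B 0.0, C 0.0 → max 0.0 km
Only Site 5 has all residuals ≈ 0.

Site 5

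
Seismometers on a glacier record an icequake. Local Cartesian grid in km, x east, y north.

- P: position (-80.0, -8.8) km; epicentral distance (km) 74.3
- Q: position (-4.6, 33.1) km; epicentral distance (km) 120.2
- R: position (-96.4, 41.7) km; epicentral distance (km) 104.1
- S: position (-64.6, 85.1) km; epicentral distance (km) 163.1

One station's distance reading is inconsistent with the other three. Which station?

Solve using three stations at a time. Using P, Q, S (subtract circle equations pairwise → linear system) gives (x, y) ≈ (-51.7, -77.5).
Distances from that point to each station vs reported:
  P: calculated 74.3 vs reported 74.3 → residual 0.0 km
  Q: calculated 120.2 vs reported 120.2 → residual 0.0 km
  R: calculated 127.3 vs reported 104.1 → residual 23.2 km
  S: calculated 163.1 vs reported 163.1 → residual 0.0 km
P, Q, S are mutually consistent (residuals ≈ 0); R is off by 23.2 km.

R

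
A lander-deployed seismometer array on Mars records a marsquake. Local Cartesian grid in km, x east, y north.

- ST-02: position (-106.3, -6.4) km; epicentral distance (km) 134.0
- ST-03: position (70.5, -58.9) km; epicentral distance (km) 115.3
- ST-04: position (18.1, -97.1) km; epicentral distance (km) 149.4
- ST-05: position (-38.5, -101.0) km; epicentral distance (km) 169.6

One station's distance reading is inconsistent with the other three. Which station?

ST-02

Solve using three stations at a time. Using ST-03, ST-04, ST-05 (subtract circle equations pairwise → linear system) gives (x, y) ≈ (36.4, 51.0).
Distances from that point to each station vs reported:
  ST-02: calculated 153.8 vs reported 134.0 → residual 19.8 km
  ST-03: calculated 115.1 vs reported 115.3 → residual 0.2 km
  ST-04: calculated 149.2 vs reported 149.4 → residual 0.2 km
  ST-05: calculated 169.4 vs reported 169.6 → residual 0.2 km
ST-03, ST-04, ST-05 are mutually consistent (residuals ≈ 0); ST-02 is off by 19.8 km.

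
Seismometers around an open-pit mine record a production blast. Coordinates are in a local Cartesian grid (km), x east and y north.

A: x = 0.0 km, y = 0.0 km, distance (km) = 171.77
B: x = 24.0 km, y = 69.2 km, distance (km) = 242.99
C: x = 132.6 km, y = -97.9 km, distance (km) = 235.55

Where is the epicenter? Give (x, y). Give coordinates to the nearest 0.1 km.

Circle about each station: x² + y² = 171.77²; (x − 24.0)² + (y − 69.2)² = 242.99²; (x − 132.6)² + (y + 97.9)² = 235.55².
Subtracting pairs of circle equations eliminates x²+y² and gives linear equations (the radical axes):
48.0 x + 138.4 y = -24174.57
265.2 x − 195.8 y = 1188.30
Solving the 2×2 system: x ≈ -99.1, y ≈ -140.3 km.

-99.1 km east, -140.3 km north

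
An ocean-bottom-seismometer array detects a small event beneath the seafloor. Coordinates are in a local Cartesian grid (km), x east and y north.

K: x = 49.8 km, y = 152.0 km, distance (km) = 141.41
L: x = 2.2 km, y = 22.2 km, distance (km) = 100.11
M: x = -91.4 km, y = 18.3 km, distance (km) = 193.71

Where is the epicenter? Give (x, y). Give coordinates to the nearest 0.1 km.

Circle about each station: (x − 49.8)² + (y − 152.0)² = 141.41²; (x − 2.2)² + (y − 22.2)² = 100.11²; (x + 91.4)² + (y − 18.3)² = 193.71².
Subtracting pairs of circle equations eliminates x²+y² and gives linear equations (the radical axes):
-95.2 x − 259.6 y = -15111.58
-282.4 x − 267.4 y = -34421.97
Solving the 2×2 system: x ≈ 102.3, y ≈ 20.7 km.

102.3 km east, 20.7 km north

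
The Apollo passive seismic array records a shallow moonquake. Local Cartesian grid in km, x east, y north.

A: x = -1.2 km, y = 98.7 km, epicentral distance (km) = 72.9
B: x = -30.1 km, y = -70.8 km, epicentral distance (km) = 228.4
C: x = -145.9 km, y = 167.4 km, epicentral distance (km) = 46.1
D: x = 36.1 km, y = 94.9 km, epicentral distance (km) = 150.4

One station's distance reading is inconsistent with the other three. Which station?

Solve using three stations at a time. Using B, C, D (subtract circle equations pairwise → linear system) gives (x, y) ≈ (-105.8, 144.7).
Distances from that point to each station vs reported:
  A: calculated 114.3 vs reported 72.9 → residual 41.4 km
  B: calculated 228.4 vs reported 228.4 → residual 0.0 km
  C: calculated 46.1 vs reported 46.1 → residual 0.0 km
  D: calculated 150.4 vs reported 150.4 → residual 0.0 km
B, C, D are mutually consistent (residuals ≈ 0); A is off by 41.4 km.

A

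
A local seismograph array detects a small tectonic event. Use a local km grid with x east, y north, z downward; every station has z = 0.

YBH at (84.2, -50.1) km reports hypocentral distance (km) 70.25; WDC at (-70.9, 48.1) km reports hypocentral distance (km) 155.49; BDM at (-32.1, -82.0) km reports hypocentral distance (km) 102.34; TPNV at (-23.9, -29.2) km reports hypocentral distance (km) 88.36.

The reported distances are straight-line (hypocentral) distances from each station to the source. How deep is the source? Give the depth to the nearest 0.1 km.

Each station gives a sphere (x−x_i)² + (y−y_i)² + z² = d_i² (stations at z=0).
Subtracting the YBH sphere from WDC and BDM: z² cancels, leaving linear equations in x and y:
-310.2 x + 196.4 y = -21501.31
-232.6 x − 63.8 y = -7383.65
Solving: x ≈ 43.100, y ≈ -41.403 km (keep extra digits for the depth step; rounded: 43.1, -41.4).
Then from the YBH sphere: z² = 70.25² − (x − 84.2)² − (y + 50.1)² with x = 43.100, y = -41.403, so z ≈ 56.305 ≈ 56.3 km.

z ≈ 56.3 km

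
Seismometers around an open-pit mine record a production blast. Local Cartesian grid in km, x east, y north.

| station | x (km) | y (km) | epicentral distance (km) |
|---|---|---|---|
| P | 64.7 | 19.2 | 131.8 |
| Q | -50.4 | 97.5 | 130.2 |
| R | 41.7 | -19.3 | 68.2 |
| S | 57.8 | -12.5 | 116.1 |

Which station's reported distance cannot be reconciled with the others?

R

Solve using three stations at a time. Using P, Q, S (subtract circle equations pairwise → linear system) gives (x, y) ≈ (-56.4, -32.4).
Distances from that point to each station vs reported:
  P: calculated 131.7 vs reported 131.8 → residual 0.1 km
  Q: calculated 130.1 vs reported 130.2 → residual 0.1 km
  R: calculated 99.0 vs reported 68.2 → residual 30.8 km
  S: calculated 115.9 vs reported 116.1 → residual 0.2 km
P, Q, S are mutually consistent (residuals ≈ 0); R is off by 30.8 km.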